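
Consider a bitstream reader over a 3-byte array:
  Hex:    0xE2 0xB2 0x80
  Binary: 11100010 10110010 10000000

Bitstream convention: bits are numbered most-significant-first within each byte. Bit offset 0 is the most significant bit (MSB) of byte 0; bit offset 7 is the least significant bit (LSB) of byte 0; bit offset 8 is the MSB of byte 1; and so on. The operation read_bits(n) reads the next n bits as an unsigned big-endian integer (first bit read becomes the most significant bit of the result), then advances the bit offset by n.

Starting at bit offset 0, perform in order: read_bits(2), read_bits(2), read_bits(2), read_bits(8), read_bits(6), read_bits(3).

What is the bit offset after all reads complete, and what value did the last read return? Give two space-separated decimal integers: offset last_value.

Read 1: bits[0:2] width=2 -> value=3 (bin 11); offset now 2 = byte 0 bit 2; 22 bits remain
Read 2: bits[2:4] width=2 -> value=2 (bin 10); offset now 4 = byte 0 bit 4; 20 bits remain
Read 3: bits[4:6] width=2 -> value=0 (bin 00); offset now 6 = byte 0 bit 6; 18 bits remain
Read 4: bits[6:14] width=8 -> value=172 (bin 10101100); offset now 14 = byte 1 bit 6; 10 bits remain
Read 5: bits[14:20] width=6 -> value=40 (bin 101000); offset now 20 = byte 2 bit 4; 4 bits remain
Read 6: bits[20:23] width=3 -> value=0 (bin 000); offset now 23 = byte 2 bit 7; 1 bits remain

Answer: 23 0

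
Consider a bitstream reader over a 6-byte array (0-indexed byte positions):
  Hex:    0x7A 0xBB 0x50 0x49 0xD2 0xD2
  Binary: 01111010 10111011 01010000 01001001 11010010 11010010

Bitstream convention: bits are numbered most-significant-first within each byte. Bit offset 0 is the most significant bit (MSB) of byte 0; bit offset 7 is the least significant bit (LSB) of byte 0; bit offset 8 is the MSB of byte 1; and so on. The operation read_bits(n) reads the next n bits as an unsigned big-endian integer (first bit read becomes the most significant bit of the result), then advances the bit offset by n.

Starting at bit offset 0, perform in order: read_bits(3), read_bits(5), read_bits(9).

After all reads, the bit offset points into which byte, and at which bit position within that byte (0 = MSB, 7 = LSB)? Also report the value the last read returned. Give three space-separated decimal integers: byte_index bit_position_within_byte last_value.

Read 1: bits[0:3] width=3 -> value=3 (bin 011); offset now 3 = byte 0 bit 3; 45 bits remain
Read 2: bits[3:8] width=5 -> value=26 (bin 11010); offset now 8 = byte 1 bit 0; 40 bits remain
Read 3: bits[8:17] width=9 -> value=374 (bin 101110110); offset now 17 = byte 2 bit 1; 31 bits remain

Answer: 2 1 374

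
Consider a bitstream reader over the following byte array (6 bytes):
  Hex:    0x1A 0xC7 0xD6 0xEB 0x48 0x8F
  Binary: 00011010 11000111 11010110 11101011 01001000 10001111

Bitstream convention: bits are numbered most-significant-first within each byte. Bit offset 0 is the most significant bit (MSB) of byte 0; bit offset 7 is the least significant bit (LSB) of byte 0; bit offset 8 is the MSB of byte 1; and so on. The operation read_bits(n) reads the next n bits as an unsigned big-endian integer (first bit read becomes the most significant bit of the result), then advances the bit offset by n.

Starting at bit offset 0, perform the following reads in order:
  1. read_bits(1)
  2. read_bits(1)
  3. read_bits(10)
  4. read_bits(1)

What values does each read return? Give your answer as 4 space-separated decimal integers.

Read 1: bits[0:1] width=1 -> value=0 (bin 0); offset now 1 = byte 0 bit 1; 47 bits remain
Read 2: bits[1:2] width=1 -> value=0 (bin 0); offset now 2 = byte 0 bit 2; 46 bits remain
Read 3: bits[2:12] width=10 -> value=428 (bin 0110101100); offset now 12 = byte 1 bit 4; 36 bits remain
Read 4: bits[12:13] width=1 -> value=0 (bin 0); offset now 13 = byte 1 bit 5; 35 bits remain

Answer: 0 0 428 0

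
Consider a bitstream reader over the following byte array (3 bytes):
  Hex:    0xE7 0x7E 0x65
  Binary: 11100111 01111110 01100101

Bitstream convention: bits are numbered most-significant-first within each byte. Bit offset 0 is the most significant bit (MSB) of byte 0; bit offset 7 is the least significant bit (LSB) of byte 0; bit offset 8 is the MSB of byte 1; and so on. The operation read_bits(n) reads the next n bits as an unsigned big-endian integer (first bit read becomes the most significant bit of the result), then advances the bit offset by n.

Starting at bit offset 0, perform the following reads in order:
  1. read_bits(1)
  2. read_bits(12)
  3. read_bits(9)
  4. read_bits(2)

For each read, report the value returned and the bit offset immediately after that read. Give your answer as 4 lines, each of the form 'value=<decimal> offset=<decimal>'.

Read 1: bits[0:1] width=1 -> value=1 (bin 1); offset now 1 = byte 0 bit 1; 23 bits remain
Read 2: bits[1:13] width=12 -> value=3311 (bin 110011101111); offset now 13 = byte 1 bit 5; 11 bits remain
Read 3: bits[13:22] width=9 -> value=409 (bin 110011001); offset now 22 = byte 2 bit 6; 2 bits remain
Read 4: bits[22:24] width=2 -> value=1 (bin 01); offset now 24 = byte 3 bit 0; 0 bits remain

Answer: value=1 offset=1
value=3311 offset=13
value=409 offset=22
value=1 offset=24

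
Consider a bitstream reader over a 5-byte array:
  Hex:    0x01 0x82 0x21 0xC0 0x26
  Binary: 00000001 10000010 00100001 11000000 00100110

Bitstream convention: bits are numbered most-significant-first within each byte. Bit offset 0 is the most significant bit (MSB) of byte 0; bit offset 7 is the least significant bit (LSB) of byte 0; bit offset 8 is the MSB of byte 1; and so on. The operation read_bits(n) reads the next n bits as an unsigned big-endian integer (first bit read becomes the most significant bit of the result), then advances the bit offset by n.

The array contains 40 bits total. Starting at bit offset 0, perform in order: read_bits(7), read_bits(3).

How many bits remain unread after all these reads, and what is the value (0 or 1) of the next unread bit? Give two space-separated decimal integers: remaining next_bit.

Read 1: bits[0:7] width=7 -> value=0 (bin 0000000); offset now 7 = byte 0 bit 7; 33 bits remain
Read 2: bits[7:10] width=3 -> value=6 (bin 110); offset now 10 = byte 1 bit 2; 30 bits remain

Answer: 30 0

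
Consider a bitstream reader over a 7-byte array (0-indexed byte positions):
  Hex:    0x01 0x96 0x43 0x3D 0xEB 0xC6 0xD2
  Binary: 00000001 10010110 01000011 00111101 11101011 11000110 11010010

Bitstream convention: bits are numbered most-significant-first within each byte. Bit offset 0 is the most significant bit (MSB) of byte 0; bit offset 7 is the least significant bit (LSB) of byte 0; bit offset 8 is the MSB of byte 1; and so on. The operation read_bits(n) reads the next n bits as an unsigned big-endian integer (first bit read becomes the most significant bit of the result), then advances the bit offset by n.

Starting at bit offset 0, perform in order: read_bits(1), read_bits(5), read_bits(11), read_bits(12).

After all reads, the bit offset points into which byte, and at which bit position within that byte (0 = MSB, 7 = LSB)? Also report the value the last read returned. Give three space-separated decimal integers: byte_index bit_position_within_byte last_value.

Read 1: bits[0:1] width=1 -> value=0 (bin 0); offset now 1 = byte 0 bit 1; 55 bits remain
Read 2: bits[1:6] width=5 -> value=0 (bin 00000); offset now 6 = byte 0 bit 6; 50 bits remain
Read 3: bits[6:17] width=11 -> value=812 (bin 01100101100); offset now 17 = byte 2 bit 1; 39 bits remain
Read 4: bits[17:29] width=12 -> value=2151 (bin 100001100111); offset now 29 = byte 3 bit 5; 27 bits remain

Answer: 3 5 2151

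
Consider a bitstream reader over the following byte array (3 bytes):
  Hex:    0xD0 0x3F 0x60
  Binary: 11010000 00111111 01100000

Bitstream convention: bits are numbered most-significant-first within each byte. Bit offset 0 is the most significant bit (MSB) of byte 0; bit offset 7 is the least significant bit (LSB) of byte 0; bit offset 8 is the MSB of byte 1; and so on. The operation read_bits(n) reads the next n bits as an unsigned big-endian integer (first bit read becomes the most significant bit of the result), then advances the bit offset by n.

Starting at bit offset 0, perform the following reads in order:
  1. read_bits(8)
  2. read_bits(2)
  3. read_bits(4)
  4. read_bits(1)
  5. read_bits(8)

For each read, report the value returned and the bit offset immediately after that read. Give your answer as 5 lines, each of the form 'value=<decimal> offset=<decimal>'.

Answer: value=208 offset=8
value=0 offset=10
value=15 offset=14
value=1 offset=15
value=176 offset=23

Derivation:
Read 1: bits[0:8] width=8 -> value=208 (bin 11010000); offset now 8 = byte 1 bit 0; 16 bits remain
Read 2: bits[8:10] width=2 -> value=0 (bin 00); offset now 10 = byte 1 bit 2; 14 bits remain
Read 3: bits[10:14] width=4 -> value=15 (bin 1111); offset now 14 = byte 1 bit 6; 10 bits remain
Read 4: bits[14:15] width=1 -> value=1 (bin 1); offset now 15 = byte 1 bit 7; 9 bits remain
Read 5: bits[15:23] width=8 -> value=176 (bin 10110000); offset now 23 = byte 2 bit 7; 1 bits remain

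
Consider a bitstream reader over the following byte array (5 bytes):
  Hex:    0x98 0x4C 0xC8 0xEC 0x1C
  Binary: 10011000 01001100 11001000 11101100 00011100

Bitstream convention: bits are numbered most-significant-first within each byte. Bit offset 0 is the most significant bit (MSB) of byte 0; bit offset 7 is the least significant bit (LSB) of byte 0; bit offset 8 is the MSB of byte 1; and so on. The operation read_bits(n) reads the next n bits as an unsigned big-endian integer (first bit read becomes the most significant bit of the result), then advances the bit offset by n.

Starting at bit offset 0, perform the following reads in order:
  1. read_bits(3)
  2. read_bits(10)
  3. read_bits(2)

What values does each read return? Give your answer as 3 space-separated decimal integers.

Answer: 4 777 2

Derivation:
Read 1: bits[0:3] width=3 -> value=4 (bin 100); offset now 3 = byte 0 bit 3; 37 bits remain
Read 2: bits[3:13] width=10 -> value=777 (bin 1100001001); offset now 13 = byte 1 bit 5; 27 bits remain
Read 3: bits[13:15] width=2 -> value=2 (bin 10); offset now 15 = byte 1 bit 7; 25 bits remain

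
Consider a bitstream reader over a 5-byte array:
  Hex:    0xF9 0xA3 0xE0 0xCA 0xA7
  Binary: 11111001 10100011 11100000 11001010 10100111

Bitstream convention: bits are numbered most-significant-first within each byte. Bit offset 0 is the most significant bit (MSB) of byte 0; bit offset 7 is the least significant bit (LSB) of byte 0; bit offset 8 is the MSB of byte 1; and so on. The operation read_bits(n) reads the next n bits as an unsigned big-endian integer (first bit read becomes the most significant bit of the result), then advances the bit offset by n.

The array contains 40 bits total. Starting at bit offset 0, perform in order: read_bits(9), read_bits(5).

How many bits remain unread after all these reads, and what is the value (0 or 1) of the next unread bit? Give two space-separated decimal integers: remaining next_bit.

Read 1: bits[0:9] width=9 -> value=499 (bin 111110011); offset now 9 = byte 1 bit 1; 31 bits remain
Read 2: bits[9:14] width=5 -> value=8 (bin 01000); offset now 14 = byte 1 bit 6; 26 bits remain

Answer: 26 1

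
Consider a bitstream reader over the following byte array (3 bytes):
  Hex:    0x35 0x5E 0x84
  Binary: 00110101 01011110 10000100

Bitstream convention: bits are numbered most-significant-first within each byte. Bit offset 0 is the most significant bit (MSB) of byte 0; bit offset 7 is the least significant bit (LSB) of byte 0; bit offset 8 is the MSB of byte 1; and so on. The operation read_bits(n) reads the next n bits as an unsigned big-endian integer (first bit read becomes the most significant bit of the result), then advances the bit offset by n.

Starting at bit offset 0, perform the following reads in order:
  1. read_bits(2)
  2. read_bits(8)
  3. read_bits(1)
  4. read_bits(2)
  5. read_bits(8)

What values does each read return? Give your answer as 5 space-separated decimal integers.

Read 1: bits[0:2] width=2 -> value=0 (bin 00); offset now 2 = byte 0 bit 2; 22 bits remain
Read 2: bits[2:10] width=8 -> value=213 (bin 11010101); offset now 10 = byte 1 bit 2; 14 bits remain
Read 3: bits[10:11] width=1 -> value=0 (bin 0); offset now 11 = byte 1 bit 3; 13 bits remain
Read 4: bits[11:13] width=2 -> value=3 (bin 11); offset now 13 = byte 1 bit 5; 11 bits remain
Read 5: bits[13:21] width=8 -> value=208 (bin 11010000); offset now 21 = byte 2 bit 5; 3 bits remain

Answer: 0 213 0 3 208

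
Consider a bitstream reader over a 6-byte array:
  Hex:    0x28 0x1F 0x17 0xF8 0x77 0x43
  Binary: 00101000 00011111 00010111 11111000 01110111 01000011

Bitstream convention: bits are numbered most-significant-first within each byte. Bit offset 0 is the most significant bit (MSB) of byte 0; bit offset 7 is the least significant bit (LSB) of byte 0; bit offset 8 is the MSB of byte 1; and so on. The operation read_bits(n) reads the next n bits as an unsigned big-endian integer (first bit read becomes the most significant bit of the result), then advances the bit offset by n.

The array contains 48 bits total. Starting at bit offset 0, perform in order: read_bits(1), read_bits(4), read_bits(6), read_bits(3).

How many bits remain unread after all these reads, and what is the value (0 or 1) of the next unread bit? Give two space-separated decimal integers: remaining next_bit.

Answer: 34 1

Derivation:
Read 1: bits[0:1] width=1 -> value=0 (bin 0); offset now 1 = byte 0 bit 1; 47 bits remain
Read 2: bits[1:5] width=4 -> value=5 (bin 0101); offset now 5 = byte 0 bit 5; 43 bits remain
Read 3: bits[5:11] width=6 -> value=0 (bin 000000); offset now 11 = byte 1 bit 3; 37 bits remain
Read 4: bits[11:14] width=3 -> value=7 (bin 111); offset now 14 = byte 1 bit 6; 34 bits remain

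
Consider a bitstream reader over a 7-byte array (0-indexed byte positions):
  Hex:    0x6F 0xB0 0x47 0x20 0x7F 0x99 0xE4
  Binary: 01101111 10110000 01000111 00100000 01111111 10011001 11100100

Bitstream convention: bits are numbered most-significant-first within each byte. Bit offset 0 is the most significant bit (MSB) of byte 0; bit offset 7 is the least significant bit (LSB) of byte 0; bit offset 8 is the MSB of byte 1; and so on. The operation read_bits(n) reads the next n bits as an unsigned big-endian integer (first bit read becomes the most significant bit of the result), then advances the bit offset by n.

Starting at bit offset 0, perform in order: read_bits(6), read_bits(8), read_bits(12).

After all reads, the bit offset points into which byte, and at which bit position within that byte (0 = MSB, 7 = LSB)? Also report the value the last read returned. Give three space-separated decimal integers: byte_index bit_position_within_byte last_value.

Answer: 3 2 284

Derivation:
Read 1: bits[0:6] width=6 -> value=27 (bin 011011); offset now 6 = byte 0 bit 6; 50 bits remain
Read 2: bits[6:14] width=8 -> value=236 (bin 11101100); offset now 14 = byte 1 bit 6; 42 bits remain
Read 3: bits[14:26] width=12 -> value=284 (bin 000100011100); offset now 26 = byte 3 bit 2; 30 bits remain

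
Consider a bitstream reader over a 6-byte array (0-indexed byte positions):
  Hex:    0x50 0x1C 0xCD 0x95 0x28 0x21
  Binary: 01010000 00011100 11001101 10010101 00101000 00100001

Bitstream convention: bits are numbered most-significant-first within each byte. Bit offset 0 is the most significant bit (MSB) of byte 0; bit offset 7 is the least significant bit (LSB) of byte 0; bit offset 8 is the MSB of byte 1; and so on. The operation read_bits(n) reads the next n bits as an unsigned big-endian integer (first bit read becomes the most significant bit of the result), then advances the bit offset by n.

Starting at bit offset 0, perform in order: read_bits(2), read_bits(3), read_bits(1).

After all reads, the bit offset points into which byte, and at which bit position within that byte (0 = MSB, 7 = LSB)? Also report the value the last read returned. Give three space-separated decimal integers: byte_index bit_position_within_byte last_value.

Answer: 0 6 0

Derivation:
Read 1: bits[0:2] width=2 -> value=1 (bin 01); offset now 2 = byte 0 bit 2; 46 bits remain
Read 2: bits[2:5] width=3 -> value=2 (bin 010); offset now 5 = byte 0 bit 5; 43 bits remain
Read 3: bits[5:6] width=1 -> value=0 (bin 0); offset now 6 = byte 0 bit 6; 42 bits remain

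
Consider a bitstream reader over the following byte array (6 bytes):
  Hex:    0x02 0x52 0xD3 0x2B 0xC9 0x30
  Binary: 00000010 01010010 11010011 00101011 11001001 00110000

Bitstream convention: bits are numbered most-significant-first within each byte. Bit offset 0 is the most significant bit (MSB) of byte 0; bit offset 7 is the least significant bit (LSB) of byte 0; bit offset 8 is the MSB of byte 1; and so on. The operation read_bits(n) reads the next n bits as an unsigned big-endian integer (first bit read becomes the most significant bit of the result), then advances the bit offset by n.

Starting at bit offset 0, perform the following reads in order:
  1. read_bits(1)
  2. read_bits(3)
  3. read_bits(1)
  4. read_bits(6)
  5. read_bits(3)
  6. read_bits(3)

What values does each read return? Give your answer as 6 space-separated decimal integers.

Answer: 0 0 0 18 4 5

Derivation:
Read 1: bits[0:1] width=1 -> value=0 (bin 0); offset now 1 = byte 0 bit 1; 47 bits remain
Read 2: bits[1:4] width=3 -> value=0 (bin 000); offset now 4 = byte 0 bit 4; 44 bits remain
Read 3: bits[4:5] width=1 -> value=0 (bin 0); offset now 5 = byte 0 bit 5; 43 bits remain
Read 4: bits[5:11] width=6 -> value=18 (bin 010010); offset now 11 = byte 1 bit 3; 37 bits remain
Read 5: bits[11:14] width=3 -> value=4 (bin 100); offset now 14 = byte 1 bit 6; 34 bits remain
Read 6: bits[14:17] width=3 -> value=5 (bin 101); offset now 17 = byte 2 bit 1; 31 bits remain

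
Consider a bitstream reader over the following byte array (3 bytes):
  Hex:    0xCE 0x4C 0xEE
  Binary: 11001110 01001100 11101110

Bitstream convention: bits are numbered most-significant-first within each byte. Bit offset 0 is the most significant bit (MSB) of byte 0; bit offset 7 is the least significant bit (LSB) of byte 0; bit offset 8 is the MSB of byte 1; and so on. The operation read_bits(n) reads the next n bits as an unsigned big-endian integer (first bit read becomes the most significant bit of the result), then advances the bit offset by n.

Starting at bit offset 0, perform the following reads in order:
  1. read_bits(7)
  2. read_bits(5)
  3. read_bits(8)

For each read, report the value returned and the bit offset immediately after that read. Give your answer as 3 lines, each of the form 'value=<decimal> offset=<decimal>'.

Read 1: bits[0:7] width=7 -> value=103 (bin 1100111); offset now 7 = byte 0 bit 7; 17 bits remain
Read 2: bits[7:12] width=5 -> value=4 (bin 00100); offset now 12 = byte 1 bit 4; 12 bits remain
Read 3: bits[12:20] width=8 -> value=206 (bin 11001110); offset now 20 = byte 2 bit 4; 4 bits remain

Answer: value=103 offset=7
value=4 offset=12
value=206 offset=20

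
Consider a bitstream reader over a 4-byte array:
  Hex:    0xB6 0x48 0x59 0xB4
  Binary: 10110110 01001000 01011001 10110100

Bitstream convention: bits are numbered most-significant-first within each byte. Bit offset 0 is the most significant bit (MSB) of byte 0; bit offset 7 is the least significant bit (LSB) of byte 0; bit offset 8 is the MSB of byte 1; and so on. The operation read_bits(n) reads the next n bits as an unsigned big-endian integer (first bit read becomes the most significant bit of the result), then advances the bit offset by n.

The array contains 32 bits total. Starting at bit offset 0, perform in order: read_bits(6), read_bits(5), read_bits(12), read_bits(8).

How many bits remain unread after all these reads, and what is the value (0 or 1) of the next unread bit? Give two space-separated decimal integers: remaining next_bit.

Answer: 1 0

Derivation:
Read 1: bits[0:6] width=6 -> value=45 (bin 101101); offset now 6 = byte 0 bit 6; 26 bits remain
Read 2: bits[6:11] width=5 -> value=18 (bin 10010); offset now 11 = byte 1 bit 3; 21 bits remain
Read 3: bits[11:23] width=12 -> value=1068 (bin 010000101100); offset now 23 = byte 2 bit 7; 9 bits remain
Read 4: bits[23:31] width=8 -> value=218 (bin 11011010); offset now 31 = byte 3 bit 7; 1 bits remain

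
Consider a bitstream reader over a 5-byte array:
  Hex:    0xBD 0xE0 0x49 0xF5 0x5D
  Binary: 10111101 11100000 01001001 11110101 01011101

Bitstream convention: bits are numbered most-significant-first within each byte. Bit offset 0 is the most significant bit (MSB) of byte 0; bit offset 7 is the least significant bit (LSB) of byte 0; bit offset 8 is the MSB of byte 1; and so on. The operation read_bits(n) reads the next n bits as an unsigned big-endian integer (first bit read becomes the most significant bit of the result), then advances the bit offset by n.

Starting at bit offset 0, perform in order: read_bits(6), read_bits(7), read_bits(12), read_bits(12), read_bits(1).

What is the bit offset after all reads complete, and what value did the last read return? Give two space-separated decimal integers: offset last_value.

Read 1: bits[0:6] width=6 -> value=47 (bin 101111); offset now 6 = byte 0 bit 6; 34 bits remain
Read 2: bits[6:13] width=7 -> value=60 (bin 0111100); offset now 13 = byte 1 bit 5; 27 bits remain
Read 3: bits[13:25] width=12 -> value=147 (bin 000010010011); offset now 25 = byte 3 bit 1; 15 bits remain
Read 4: bits[25:37] width=12 -> value=3755 (bin 111010101011); offset now 37 = byte 4 bit 5; 3 bits remain
Read 5: bits[37:38] width=1 -> value=1 (bin 1); offset now 38 = byte 4 bit 6; 2 bits remain

Answer: 38 1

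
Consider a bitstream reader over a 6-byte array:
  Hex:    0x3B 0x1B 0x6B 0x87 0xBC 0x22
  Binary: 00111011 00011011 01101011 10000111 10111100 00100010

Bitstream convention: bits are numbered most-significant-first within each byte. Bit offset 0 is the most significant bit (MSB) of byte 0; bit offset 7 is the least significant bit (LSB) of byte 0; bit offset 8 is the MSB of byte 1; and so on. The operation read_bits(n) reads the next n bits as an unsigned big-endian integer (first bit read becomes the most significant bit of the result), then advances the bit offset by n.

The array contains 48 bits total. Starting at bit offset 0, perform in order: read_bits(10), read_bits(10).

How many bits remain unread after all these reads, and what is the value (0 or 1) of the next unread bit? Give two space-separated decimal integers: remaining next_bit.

Read 1: bits[0:10] width=10 -> value=236 (bin 0011101100); offset now 10 = byte 1 bit 2; 38 bits remain
Read 2: bits[10:20] width=10 -> value=438 (bin 0110110110); offset now 20 = byte 2 bit 4; 28 bits remain

Answer: 28 1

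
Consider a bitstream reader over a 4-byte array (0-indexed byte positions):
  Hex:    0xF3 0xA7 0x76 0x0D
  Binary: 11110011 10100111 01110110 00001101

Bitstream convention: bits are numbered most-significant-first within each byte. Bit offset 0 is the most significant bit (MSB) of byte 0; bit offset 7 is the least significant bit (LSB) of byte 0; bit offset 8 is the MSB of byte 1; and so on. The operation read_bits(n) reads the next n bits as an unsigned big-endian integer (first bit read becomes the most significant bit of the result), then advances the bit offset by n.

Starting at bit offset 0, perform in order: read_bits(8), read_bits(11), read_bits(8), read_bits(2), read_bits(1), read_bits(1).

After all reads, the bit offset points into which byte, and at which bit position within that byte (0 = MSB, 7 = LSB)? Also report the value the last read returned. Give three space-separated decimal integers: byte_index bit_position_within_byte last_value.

Answer: 3 7 0

Derivation:
Read 1: bits[0:8] width=8 -> value=243 (bin 11110011); offset now 8 = byte 1 bit 0; 24 bits remain
Read 2: bits[8:19] width=11 -> value=1339 (bin 10100111011); offset now 19 = byte 2 bit 3; 13 bits remain
Read 3: bits[19:27] width=8 -> value=176 (bin 10110000); offset now 27 = byte 3 bit 3; 5 bits remain
Read 4: bits[27:29] width=2 -> value=1 (bin 01); offset now 29 = byte 3 bit 5; 3 bits remain
Read 5: bits[29:30] width=1 -> value=1 (bin 1); offset now 30 = byte 3 bit 6; 2 bits remain
Read 6: bits[30:31] width=1 -> value=0 (bin 0); offset now 31 = byte 3 bit 7; 1 bits remain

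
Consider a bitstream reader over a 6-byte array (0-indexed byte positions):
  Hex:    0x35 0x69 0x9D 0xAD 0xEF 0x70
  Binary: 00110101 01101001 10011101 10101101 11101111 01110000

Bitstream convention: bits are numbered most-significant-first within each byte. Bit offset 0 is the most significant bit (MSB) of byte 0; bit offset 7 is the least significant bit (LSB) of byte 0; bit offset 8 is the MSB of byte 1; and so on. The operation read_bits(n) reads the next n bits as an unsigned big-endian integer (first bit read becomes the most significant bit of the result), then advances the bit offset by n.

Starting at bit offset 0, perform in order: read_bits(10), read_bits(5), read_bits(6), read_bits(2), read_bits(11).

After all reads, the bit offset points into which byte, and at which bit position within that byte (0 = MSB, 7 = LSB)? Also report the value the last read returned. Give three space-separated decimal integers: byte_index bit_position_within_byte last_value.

Read 1: bits[0:10] width=10 -> value=213 (bin 0011010101); offset now 10 = byte 1 bit 2; 38 bits remain
Read 2: bits[10:15] width=5 -> value=20 (bin 10100); offset now 15 = byte 1 bit 7; 33 bits remain
Read 3: bits[15:21] width=6 -> value=51 (bin 110011); offset now 21 = byte 2 bit 5; 27 bits remain
Read 4: bits[21:23] width=2 -> value=2 (bin 10); offset now 23 = byte 2 bit 7; 25 bits remain
Read 5: bits[23:34] width=11 -> value=1719 (bin 11010110111); offset now 34 = byte 4 bit 2; 14 bits remain

Answer: 4 2 1719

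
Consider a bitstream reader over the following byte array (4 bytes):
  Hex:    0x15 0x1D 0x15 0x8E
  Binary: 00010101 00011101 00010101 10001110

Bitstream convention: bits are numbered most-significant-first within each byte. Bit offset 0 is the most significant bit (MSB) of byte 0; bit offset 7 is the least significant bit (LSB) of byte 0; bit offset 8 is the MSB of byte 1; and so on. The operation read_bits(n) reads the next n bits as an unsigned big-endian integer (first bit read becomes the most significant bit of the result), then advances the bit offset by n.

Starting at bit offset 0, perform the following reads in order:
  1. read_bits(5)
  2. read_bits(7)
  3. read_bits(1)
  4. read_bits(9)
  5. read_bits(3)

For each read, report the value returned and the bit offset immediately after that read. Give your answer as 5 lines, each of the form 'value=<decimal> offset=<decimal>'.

Read 1: bits[0:5] width=5 -> value=2 (bin 00010); offset now 5 = byte 0 bit 5; 27 bits remain
Read 2: bits[5:12] width=7 -> value=81 (bin 1010001); offset now 12 = byte 1 bit 4; 20 bits remain
Read 3: bits[12:13] width=1 -> value=1 (bin 1); offset now 13 = byte 1 bit 5; 19 bits remain
Read 4: bits[13:22] width=9 -> value=325 (bin 101000101); offset now 22 = byte 2 bit 6; 10 bits remain
Read 5: bits[22:25] width=3 -> value=3 (bin 011); offset now 25 = byte 3 bit 1; 7 bits remain

Answer: value=2 offset=5
value=81 offset=12
value=1 offset=13
value=325 offset=22
value=3 offset=25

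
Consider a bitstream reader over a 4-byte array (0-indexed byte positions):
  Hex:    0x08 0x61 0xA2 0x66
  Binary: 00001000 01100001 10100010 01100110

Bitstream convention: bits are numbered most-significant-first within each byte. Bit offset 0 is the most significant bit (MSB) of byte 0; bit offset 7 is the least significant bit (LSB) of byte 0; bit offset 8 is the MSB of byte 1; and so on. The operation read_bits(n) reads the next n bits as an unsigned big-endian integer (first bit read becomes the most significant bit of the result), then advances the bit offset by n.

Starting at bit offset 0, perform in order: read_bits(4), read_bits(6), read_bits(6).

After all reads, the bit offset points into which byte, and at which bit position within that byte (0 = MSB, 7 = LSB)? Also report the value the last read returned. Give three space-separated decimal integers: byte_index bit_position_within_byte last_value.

Read 1: bits[0:4] width=4 -> value=0 (bin 0000); offset now 4 = byte 0 bit 4; 28 bits remain
Read 2: bits[4:10] width=6 -> value=33 (bin 100001); offset now 10 = byte 1 bit 2; 22 bits remain
Read 3: bits[10:16] width=6 -> value=33 (bin 100001); offset now 16 = byte 2 bit 0; 16 bits remain

Answer: 2 0 33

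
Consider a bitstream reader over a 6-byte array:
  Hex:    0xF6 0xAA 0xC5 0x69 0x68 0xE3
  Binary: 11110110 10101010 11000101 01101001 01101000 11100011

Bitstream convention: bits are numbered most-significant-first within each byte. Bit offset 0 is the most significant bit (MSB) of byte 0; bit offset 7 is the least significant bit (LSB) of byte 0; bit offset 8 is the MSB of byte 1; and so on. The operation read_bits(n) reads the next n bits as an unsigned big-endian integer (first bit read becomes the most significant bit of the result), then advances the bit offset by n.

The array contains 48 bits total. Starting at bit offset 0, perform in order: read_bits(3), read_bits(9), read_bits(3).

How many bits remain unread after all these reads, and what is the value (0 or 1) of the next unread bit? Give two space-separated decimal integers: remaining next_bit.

Answer: 33 0

Derivation:
Read 1: bits[0:3] width=3 -> value=7 (bin 111); offset now 3 = byte 0 bit 3; 45 bits remain
Read 2: bits[3:12] width=9 -> value=362 (bin 101101010); offset now 12 = byte 1 bit 4; 36 bits remain
Read 3: bits[12:15] width=3 -> value=5 (bin 101); offset now 15 = byte 1 bit 7; 33 bits remain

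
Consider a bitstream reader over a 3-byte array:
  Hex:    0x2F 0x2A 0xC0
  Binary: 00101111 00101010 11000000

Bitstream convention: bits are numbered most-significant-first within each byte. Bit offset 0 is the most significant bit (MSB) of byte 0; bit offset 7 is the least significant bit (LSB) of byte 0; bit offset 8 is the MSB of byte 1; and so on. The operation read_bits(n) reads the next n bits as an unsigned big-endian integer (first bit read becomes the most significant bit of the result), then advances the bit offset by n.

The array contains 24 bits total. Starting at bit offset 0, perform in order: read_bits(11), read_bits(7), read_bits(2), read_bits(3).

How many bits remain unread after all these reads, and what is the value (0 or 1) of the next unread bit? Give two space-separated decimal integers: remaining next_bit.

Answer: 1 0

Derivation:
Read 1: bits[0:11] width=11 -> value=377 (bin 00101111001); offset now 11 = byte 1 bit 3; 13 bits remain
Read 2: bits[11:18] width=7 -> value=43 (bin 0101011); offset now 18 = byte 2 bit 2; 6 bits remain
Read 3: bits[18:20] width=2 -> value=0 (bin 00); offset now 20 = byte 2 bit 4; 4 bits remain
Read 4: bits[20:23] width=3 -> value=0 (bin 000); offset now 23 = byte 2 bit 7; 1 bits remain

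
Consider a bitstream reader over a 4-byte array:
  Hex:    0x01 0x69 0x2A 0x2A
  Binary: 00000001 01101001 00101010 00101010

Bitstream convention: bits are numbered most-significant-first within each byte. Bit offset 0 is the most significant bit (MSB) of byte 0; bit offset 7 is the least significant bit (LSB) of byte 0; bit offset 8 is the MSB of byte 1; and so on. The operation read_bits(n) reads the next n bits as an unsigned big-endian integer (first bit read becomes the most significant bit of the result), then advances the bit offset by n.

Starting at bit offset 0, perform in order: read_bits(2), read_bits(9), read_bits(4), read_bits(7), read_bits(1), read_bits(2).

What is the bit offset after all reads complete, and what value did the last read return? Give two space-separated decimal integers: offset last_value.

Read 1: bits[0:2] width=2 -> value=0 (bin 00); offset now 2 = byte 0 bit 2; 30 bits remain
Read 2: bits[2:11] width=9 -> value=11 (bin 000001011); offset now 11 = byte 1 bit 3; 21 bits remain
Read 3: bits[11:15] width=4 -> value=4 (bin 0100); offset now 15 = byte 1 bit 7; 17 bits remain
Read 4: bits[15:22] width=7 -> value=74 (bin 1001010); offset now 22 = byte 2 bit 6; 10 bits remain
Read 5: bits[22:23] width=1 -> value=1 (bin 1); offset now 23 = byte 2 bit 7; 9 bits remain
Read 6: bits[23:25] width=2 -> value=0 (bin 00); offset now 25 = byte 3 bit 1; 7 bits remain

Answer: 25 0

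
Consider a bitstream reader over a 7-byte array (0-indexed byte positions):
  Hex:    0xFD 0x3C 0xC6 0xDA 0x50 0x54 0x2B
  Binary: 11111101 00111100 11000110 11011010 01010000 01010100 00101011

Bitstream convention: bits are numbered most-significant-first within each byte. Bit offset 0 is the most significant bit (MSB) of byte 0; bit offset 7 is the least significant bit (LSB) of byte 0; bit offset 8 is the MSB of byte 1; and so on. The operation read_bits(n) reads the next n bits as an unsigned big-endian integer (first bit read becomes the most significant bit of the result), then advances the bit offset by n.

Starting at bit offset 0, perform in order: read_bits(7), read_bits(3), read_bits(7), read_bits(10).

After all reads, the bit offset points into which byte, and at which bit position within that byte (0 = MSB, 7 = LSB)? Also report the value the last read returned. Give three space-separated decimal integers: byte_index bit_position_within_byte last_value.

Answer: 3 3 566

Derivation:
Read 1: bits[0:7] width=7 -> value=126 (bin 1111110); offset now 7 = byte 0 bit 7; 49 bits remain
Read 2: bits[7:10] width=3 -> value=4 (bin 100); offset now 10 = byte 1 bit 2; 46 bits remain
Read 3: bits[10:17] width=7 -> value=121 (bin 1111001); offset now 17 = byte 2 bit 1; 39 bits remain
Read 4: bits[17:27] width=10 -> value=566 (bin 1000110110); offset now 27 = byte 3 bit 3; 29 bits remain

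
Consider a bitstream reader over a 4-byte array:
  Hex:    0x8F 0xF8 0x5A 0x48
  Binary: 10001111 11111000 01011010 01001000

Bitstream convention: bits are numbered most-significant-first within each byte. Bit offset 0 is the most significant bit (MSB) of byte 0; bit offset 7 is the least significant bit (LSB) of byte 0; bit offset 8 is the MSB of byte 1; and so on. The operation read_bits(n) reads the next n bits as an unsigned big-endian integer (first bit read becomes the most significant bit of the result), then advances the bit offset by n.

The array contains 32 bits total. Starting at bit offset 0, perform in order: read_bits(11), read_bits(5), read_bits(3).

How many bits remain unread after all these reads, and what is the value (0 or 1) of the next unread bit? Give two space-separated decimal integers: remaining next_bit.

Read 1: bits[0:11] width=11 -> value=1151 (bin 10001111111); offset now 11 = byte 1 bit 3; 21 bits remain
Read 2: bits[11:16] width=5 -> value=24 (bin 11000); offset now 16 = byte 2 bit 0; 16 bits remain
Read 3: bits[16:19] width=3 -> value=2 (bin 010); offset now 19 = byte 2 bit 3; 13 bits remain

Answer: 13 1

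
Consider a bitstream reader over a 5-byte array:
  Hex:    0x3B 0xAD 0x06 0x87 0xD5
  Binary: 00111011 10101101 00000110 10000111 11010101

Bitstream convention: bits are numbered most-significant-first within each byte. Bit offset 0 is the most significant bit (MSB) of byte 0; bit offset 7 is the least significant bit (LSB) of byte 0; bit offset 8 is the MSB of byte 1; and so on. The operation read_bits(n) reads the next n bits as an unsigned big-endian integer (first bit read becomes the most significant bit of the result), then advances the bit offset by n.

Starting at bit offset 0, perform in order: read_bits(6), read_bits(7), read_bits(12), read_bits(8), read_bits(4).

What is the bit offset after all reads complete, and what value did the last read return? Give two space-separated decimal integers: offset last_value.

Read 1: bits[0:6] width=6 -> value=14 (bin 001110); offset now 6 = byte 0 bit 6; 34 bits remain
Read 2: bits[6:13] width=7 -> value=117 (bin 1110101); offset now 13 = byte 1 bit 5; 27 bits remain
Read 3: bits[13:25] width=12 -> value=2573 (bin 101000001101); offset now 25 = byte 3 bit 1; 15 bits remain
Read 4: bits[25:33] width=8 -> value=15 (bin 00001111); offset now 33 = byte 4 bit 1; 7 bits remain
Read 5: bits[33:37] width=4 -> value=10 (bin 1010); offset now 37 = byte 4 bit 5; 3 bits remain

Answer: 37 10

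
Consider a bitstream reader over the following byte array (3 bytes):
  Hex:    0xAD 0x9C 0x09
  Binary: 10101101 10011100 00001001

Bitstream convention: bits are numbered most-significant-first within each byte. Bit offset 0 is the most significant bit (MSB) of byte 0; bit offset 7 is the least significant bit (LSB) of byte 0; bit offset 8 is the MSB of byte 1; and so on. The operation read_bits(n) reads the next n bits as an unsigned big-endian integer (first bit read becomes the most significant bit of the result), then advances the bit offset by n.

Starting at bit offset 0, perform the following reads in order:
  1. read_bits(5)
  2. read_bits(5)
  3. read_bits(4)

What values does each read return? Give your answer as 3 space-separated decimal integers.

Answer: 21 22 7

Derivation:
Read 1: bits[0:5] width=5 -> value=21 (bin 10101); offset now 5 = byte 0 bit 5; 19 bits remain
Read 2: bits[5:10] width=5 -> value=22 (bin 10110); offset now 10 = byte 1 bit 2; 14 bits remain
Read 3: bits[10:14] width=4 -> value=7 (bin 0111); offset now 14 = byte 1 bit 6; 10 bits remain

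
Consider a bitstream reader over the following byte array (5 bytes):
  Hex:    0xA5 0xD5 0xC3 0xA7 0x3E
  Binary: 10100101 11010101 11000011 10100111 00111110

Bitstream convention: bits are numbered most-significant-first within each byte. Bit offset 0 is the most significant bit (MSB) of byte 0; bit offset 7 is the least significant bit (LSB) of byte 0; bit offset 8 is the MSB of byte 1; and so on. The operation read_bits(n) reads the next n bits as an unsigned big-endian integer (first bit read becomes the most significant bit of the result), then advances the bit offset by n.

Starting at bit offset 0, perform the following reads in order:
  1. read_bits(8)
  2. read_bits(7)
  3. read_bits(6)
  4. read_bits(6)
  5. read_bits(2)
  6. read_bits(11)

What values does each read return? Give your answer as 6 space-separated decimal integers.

Answer: 165 106 56 29 0 1854

Derivation:
Read 1: bits[0:8] width=8 -> value=165 (bin 10100101); offset now 8 = byte 1 bit 0; 32 bits remain
Read 2: bits[8:15] width=7 -> value=106 (bin 1101010); offset now 15 = byte 1 bit 7; 25 bits remain
Read 3: bits[15:21] width=6 -> value=56 (bin 111000); offset now 21 = byte 2 bit 5; 19 bits remain
Read 4: bits[21:27] width=6 -> value=29 (bin 011101); offset now 27 = byte 3 bit 3; 13 bits remain
Read 5: bits[27:29] width=2 -> value=0 (bin 00); offset now 29 = byte 3 bit 5; 11 bits remain
Read 6: bits[29:40] width=11 -> value=1854 (bin 11100111110); offset now 40 = byte 5 bit 0; 0 bits remain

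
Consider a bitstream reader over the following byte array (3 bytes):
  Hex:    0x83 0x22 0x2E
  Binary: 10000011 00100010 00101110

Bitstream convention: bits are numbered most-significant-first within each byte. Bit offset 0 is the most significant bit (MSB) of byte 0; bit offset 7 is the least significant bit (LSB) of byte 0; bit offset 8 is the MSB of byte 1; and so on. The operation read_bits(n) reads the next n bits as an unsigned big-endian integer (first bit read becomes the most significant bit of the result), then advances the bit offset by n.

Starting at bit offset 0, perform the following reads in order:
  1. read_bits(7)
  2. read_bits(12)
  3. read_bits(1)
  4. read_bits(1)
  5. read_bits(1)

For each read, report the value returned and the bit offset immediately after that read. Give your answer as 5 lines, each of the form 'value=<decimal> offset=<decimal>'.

Read 1: bits[0:7] width=7 -> value=65 (bin 1000001); offset now 7 = byte 0 bit 7; 17 bits remain
Read 2: bits[7:19] width=12 -> value=2321 (bin 100100010001); offset now 19 = byte 2 bit 3; 5 bits remain
Read 3: bits[19:20] width=1 -> value=0 (bin 0); offset now 20 = byte 2 bit 4; 4 bits remain
Read 4: bits[20:21] width=1 -> value=1 (bin 1); offset now 21 = byte 2 bit 5; 3 bits remain
Read 5: bits[21:22] width=1 -> value=1 (bin 1); offset now 22 = byte 2 bit 6; 2 bits remain

Answer: value=65 offset=7
value=2321 offset=19
value=0 offset=20
value=1 offset=21
value=1 offset=22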